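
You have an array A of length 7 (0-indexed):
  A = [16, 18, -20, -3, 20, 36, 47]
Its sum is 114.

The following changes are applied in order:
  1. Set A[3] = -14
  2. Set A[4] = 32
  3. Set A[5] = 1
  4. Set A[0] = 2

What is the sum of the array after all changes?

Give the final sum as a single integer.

Answer: 66

Derivation:
Initial sum: 114
Change 1: A[3] -3 -> -14, delta = -11, sum = 103
Change 2: A[4] 20 -> 32, delta = 12, sum = 115
Change 3: A[5] 36 -> 1, delta = -35, sum = 80
Change 4: A[0] 16 -> 2, delta = -14, sum = 66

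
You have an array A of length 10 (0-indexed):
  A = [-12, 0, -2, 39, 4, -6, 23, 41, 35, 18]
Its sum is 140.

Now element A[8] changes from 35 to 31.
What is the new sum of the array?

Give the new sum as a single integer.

Answer: 136

Derivation:
Old value at index 8: 35
New value at index 8: 31
Delta = 31 - 35 = -4
New sum = old_sum + delta = 140 + (-4) = 136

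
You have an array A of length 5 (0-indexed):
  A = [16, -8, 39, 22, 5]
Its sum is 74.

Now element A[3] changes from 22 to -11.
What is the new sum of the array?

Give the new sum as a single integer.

Old value at index 3: 22
New value at index 3: -11
Delta = -11 - 22 = -33
New sum = old_sum + delta = 74 + (-33) = 41

Answer: 41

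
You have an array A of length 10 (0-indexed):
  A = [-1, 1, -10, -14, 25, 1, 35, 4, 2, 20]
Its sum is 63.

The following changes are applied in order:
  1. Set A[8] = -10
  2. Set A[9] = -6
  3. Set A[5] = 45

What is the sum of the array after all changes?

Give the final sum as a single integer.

Initial sum: 63
Change 1: A[8] 2 -> -10, delta = -12, sum = 51
Change 2: A[9] 20 -> -6, delta = -26, sum = 25
Change 3: A[5] 1 -> 45, delta = 44, sum = 69

Answer: 69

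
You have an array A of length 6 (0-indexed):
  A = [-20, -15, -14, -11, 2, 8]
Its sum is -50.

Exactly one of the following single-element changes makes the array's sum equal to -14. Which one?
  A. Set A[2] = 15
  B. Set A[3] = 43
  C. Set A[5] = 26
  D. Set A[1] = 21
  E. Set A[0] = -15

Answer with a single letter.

Option A: A[2] -14->15, delta=29, new_sum=-50+(29)=-21
Option B: A[3] -11->43, delta=54, new_sum=-50+(54)=4
Option C: A[5] 8->26, delta=18, new_sum=-50+(18)=-32
Option D: A[1] -15->21, delta=36, new_sum=-50+(36)=-14 <-- matches target
Option E: A[0] -20->-15, delta=5, new_sum=-50+(5)=-45

Answer: D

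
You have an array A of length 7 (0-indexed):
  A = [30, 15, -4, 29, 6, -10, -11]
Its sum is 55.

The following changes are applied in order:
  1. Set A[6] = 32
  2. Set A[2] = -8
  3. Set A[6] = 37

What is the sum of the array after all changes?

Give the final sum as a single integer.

Initial sum: 55
Change 1: A[6] -11 -> 32, delta = 43, sum = 98
Change 2: A[2] -4 -> -8, delta = -4, sum = 94
Change 3: A[6] 32 -> 37, delta = 5, sum = 99

Answer: 99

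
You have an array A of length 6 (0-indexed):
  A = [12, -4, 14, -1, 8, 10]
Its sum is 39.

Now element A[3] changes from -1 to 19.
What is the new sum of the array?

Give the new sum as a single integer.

Old value at index 3: -1
New value at index 3: 19
Delta = 19 - -1 = 20
New sum = old_sum + delta = 39 + (20) = 59

Answer: 59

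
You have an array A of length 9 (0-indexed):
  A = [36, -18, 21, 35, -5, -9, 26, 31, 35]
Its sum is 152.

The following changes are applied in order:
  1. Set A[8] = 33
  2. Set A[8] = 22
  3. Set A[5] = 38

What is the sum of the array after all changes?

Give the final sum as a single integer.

Answer: 186

Derivation:
Initial sum: 152
Change 1: A[8] 35 -> 33, delta = -2, sum = 150
Change 2: A[8] 33 -> 22, delta = -11, sum = 139
Change 3: A[5] -9 -> 38, delta = 47, sum = 186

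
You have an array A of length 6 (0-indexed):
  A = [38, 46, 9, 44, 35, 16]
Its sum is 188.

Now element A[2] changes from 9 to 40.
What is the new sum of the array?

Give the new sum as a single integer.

Answer: 219

Derivation:
Old value at index 2: 9
New value at index 2: 40
Delta = 40 - 9 = 31
New sum = old_sum + delta = 188 + (31) = 219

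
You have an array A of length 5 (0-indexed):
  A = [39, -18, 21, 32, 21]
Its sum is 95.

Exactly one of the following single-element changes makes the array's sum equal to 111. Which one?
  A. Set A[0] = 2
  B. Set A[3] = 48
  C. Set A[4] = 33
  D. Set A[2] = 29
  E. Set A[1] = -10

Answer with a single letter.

Answer: B

Derivation:
Option A: A[0] 39->2, delta=-37, new_sum=95+(-37)=58
Option B: A[3] 32->48, delta=16, new_sum=95+(16)=111 <-- matches target
Option C: A[4] 21->33, delta=12, new_sum=95+(12)=107
Option D: A[2] 21->29, delta=8, new_sum=95+(8)=103
Option E: A[1] -18->-10, delta=8, new_sum=95+(8)=103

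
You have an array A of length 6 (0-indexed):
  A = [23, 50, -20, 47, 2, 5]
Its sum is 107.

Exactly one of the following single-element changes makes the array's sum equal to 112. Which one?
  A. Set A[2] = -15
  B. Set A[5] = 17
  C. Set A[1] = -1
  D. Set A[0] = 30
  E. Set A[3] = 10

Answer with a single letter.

Answer: A

Derivation:
Option A: A[2] -20->-15, delta=5, new_sum=107+(5)=112 <-- matches target
Option B: A[5] 5->17, delta=12, new_sum=107+(12)=119
Option C: A[1] 50->-1, delta=-51, new_sum=107+(-51)=56
Option D: A[0] 23->30, delta=7, new_sum=107+(7)=114
Option E: A[3] 47->10, delta=-37, new_sum=107+(-37)=70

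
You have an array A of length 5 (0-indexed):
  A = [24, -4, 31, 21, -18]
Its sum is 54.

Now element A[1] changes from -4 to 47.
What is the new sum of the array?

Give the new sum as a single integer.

Old value at index 1: -4
New value at index 1: 47
Delta = 47 - -4 = 51
New sum = old_sum + delta = 54 + (51) = 105

Answer: 105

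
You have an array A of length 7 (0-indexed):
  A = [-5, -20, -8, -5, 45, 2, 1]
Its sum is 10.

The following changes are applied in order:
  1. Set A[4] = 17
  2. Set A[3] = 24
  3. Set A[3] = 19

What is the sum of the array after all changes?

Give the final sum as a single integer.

Answer: 6

Derivation:
Initial sum: 10
Change 1: A[4] 45 -> 17, delta = -28, sum = -18
Change 2: A[3] -5 -> 24, delta = 29, sum = 11
Change 3: A[3] 24 -> 19, delta = -5, sum = 6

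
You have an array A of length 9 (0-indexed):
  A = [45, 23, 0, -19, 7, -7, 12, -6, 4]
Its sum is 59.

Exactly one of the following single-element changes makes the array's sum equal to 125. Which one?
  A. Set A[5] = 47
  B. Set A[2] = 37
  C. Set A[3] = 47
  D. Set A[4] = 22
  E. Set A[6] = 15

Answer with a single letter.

Answer: C

Derivation:
Option A: A[5] -7->47, delta=54, new_sum=59+(54)=113
Option B: A[2] 0->37, delta=37, new_sum=59+(37)=96
Option C: A[3] -19->47, delta=66, new_sum=59+(66)=125 <-- matches target
Option D: A[4] 7->22, delta=15, new_sum=59+(15)=74
Option E: A[6] 12->15, delta=3, new_sum=59+(3)=62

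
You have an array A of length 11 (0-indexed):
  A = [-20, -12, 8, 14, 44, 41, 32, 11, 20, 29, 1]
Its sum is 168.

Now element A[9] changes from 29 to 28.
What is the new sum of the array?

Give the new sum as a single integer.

Old value at index 9: 29
New value at index 9: 28
Delta = 28 - 29 = -1
New sum = old_sum + delta = 168 + (-1) = 167

Answer: 167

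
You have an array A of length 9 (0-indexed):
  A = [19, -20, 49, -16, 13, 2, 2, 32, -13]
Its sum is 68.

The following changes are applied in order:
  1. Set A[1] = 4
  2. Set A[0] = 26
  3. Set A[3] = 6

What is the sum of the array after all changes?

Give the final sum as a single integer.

Initial sum: 68
Change 1: A[1] -20 -> 4, delta = 24, sum = 92
Change 2: A[0] 19 -> 26, delta = 7, sum = 99
Change 3: A[3] -16 -> 6, delta = 22, sum = 121

Answer: 121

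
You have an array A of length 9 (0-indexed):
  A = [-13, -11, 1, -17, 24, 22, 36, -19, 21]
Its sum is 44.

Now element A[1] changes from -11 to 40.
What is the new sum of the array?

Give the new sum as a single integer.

Answer: 95

Derivation:
Old value at index 1: -11
New value at index 1: 40
Delta = 40 - -11 = 51
New sum = old_sum + delta = 44 + (51) = 95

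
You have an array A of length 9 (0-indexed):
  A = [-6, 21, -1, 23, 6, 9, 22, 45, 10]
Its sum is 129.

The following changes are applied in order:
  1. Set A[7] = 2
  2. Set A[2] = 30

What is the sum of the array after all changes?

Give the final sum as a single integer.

Initial sum: 129
Change 1: A[7] 45 -> 2, delta = -43, sum = 86
Change 2: A[2] -1 -> 30, delta = 31, sum = 117

Answer: 117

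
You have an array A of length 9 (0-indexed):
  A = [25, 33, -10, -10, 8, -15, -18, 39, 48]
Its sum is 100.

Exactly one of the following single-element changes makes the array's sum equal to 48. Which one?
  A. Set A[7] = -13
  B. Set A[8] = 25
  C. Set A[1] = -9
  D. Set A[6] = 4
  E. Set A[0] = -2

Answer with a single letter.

Option A: A[7] 39->-13, delta=-52, new_sum=100+(-52)=48 <-- matches target
Option B: A[8] 48->25, delta=-23, new_sum=100+(-23)=77
Option C: A[1] 33->-9, delta=-42, new_sum=100+(-42)=58
Option D: A[6] -18->4, delta=22, new_sum=100+(22)=122
Option E: A[0] 25->-2, delta=-27, new_sum=100+(-27)=73

Answer: A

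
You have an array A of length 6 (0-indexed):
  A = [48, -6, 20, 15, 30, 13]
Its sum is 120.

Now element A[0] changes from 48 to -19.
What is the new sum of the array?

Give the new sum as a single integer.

Answer: 53

Derivation:
Old value at index 0: 48
New value at index 0: -19
Delta = -19 - 48 = -67
New sum = old_sum + delta = 120 + (-67) = 53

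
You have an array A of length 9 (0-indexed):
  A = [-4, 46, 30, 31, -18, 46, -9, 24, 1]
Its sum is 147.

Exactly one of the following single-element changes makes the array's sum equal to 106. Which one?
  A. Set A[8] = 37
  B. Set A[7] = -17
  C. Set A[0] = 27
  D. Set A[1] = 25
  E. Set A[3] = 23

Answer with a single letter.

Answer: B

Derivation:
Option A: A[8] 1->37, delta=36, new_sum=147+(36)=183
Option B: A[7] 24->-17, delta=-41, new_sum=147+(-41)=106 <-- matches target
Option C: A[0] -4->27, delta=31, new_sum=147+(31)=178
Option D: A[1] 46->25, delta=-21, new_sum=147+(-21)=126
Option E: A[3] 31->23, delta=-8, new_sum=147+(-8)=139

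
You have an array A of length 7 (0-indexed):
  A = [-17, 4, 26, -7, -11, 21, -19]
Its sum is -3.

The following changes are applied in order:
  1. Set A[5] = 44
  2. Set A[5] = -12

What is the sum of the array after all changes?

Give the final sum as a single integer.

Initial sum: -3
Change 1: A[5] 21 -> 44, delta = 23, sum = 20
Change 2: A[5] 44 -> -12, delta = -56, sum = -36

Answer: -36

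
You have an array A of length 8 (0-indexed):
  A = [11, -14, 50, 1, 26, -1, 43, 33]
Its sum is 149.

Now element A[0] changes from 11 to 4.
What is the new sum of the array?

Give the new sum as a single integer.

Answer: 142

Derivation:
Old value at index 0: 11
New value at index 0: 4
Delta = 4 - 11 = -7
New sum = old_sum + delta = 149 + (-7) = 142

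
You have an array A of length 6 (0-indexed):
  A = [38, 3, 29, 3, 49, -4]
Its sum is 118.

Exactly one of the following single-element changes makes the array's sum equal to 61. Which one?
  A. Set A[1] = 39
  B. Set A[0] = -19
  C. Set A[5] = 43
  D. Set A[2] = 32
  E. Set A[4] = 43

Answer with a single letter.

Option A: A[1] 3->39, delta=36, new_sum=118+(36)=154
Option B: A[0] 38->-19, delta=-57, new_sum=118+(-57)=61 <-- matches target
Option C: A[5] -4->43, delta=47, new_sum=118+(47)=165
Option D: A[2] 29->32, delta=3, new_sum=118+(3)=121
Option E: A[4] 49->43, delta=-6, new_sum=118+(-6)=112

Answer: B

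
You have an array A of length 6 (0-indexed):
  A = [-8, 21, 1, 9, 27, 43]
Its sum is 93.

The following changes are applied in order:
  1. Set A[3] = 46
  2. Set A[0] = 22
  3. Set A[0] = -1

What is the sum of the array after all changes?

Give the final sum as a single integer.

Answer: 137

Derivation:
Initial sum: 93
Change 1: A[3] 9 -> 46, delta = 37, sum = 130
Change 2: A[0] -8 -> 22, delta = 30, sum = 160
Change 3: A[0] 22 -> -1, delta = -23, sum = 137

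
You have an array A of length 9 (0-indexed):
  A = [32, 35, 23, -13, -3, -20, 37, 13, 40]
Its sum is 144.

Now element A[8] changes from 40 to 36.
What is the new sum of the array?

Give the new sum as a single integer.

Answer: 140

Derivation:
Old value at index 8: 40
New value at index 8: 36
Delta = 36 - 40 = -4
New sum = old_sum + delta = 144 + (-4) = 140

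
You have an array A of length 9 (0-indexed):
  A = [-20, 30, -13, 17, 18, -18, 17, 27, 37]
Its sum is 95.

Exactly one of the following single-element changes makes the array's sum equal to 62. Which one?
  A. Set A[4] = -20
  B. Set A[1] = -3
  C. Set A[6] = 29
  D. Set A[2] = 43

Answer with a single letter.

Answer: B

Derivation:
Option A: A[4] 18->-20, delta=-38, new_sum=95+(-38)=57
Option B: A[1] 30->-3, delta=-33, new_sum=95+(-33)=62 <-- matches target
Option C: A[6] 17->29, delta=12, new_sum=95+(12)=107
Option D: A[2] -13->43, delta=56, new_sum=95+(56)=151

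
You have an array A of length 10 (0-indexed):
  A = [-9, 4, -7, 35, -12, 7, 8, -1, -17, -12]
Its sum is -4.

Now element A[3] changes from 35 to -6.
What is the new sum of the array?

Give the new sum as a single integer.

Old value at index 3: 35
New value at index 3: -6
Delta = -6 - 35 = -41
New sum = old_sum + delta = -4 + (-41) = -45

Answer: -45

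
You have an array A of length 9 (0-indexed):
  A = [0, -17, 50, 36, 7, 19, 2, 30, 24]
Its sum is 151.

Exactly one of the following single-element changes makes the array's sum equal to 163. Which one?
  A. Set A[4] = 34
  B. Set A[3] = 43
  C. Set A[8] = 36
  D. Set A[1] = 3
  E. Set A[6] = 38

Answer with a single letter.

Answer: C

Derivation:
Option A: A[4] 7->34, delta=27, new_sum=151+(27)=178
Option B: A[3] 36->43, delta=7, new_sum=151+(7)=158
Option C: A[8] 24->36, delta=12, new_sum=151+(12)=163 <-- matches target
Option D: A[1] -17->3, delta=20, new_sum=151+(20)=171
Option E: A[6] 2->38, delta=36, new_sum=151+(36)=187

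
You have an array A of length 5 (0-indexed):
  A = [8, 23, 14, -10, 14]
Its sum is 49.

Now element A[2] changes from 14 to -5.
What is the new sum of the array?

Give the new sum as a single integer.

Old value at index 2: 14
New value at index 2: -5
Delta = -5 - 14 = -19
New sum = old_sum + delta = 49 + (-19) = 30

Answer: 30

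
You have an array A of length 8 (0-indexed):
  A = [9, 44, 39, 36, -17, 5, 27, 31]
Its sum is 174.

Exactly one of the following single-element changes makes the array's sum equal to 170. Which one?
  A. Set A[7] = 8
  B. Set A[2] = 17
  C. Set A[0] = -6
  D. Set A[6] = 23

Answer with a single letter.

Option A: A[7] 31->8, delta=-23, new_sum=174+(-23)=151
Option B: A[2] 39->17, delta=-22, new_sum=174+(-22)=152
Option C: A[0] 9->-6, delta=-15, new_sum=174+(-15)=159
Option D: A[6] 27->23, delta=-4, new_sum=174+(-4)=170 <-- matches target

Answer: D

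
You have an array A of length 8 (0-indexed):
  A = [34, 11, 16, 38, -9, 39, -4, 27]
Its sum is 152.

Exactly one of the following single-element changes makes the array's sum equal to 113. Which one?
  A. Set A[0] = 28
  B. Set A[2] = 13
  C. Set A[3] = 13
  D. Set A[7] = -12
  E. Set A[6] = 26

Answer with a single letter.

Answer: D

Derivation:
Option A: A[0] 34->28, delta=-6, new_sum=152+(-6)=146
Option B: A[2] 16->13, delta=-3, new_sum=152+(-3)=149
Option C: A[3] 38->13, delta=-25, new_sum=152+(-25)=127
Option D: A[7] 27->-12, delta=-39, new_sum=152+(-39)=113 <-- matches target
Option E: A[6] -4->26, delta=30, new_sum=152+(30)=182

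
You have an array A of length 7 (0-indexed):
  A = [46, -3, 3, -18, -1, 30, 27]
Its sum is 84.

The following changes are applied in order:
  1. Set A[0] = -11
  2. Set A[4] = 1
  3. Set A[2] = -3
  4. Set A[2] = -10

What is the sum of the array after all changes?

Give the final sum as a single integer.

Initial sum: 84
Change 1: A[0] 46 -> -11, delta = -57, sum = 27
Change 2: A[4] -1 -> 1, delta = 2, sum = 29
Change 3: A[2] 3 -> -3, delta = -6, sum = 23
Change 4: A[2] -3 -> -10, delta = -7, sum = 16

Answer: 16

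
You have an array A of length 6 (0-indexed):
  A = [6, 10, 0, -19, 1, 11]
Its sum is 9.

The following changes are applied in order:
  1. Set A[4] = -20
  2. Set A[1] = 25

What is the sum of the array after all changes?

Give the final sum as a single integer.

Initial sum: 9
Change 1: A[4] 1 -> -20, delta = -21, sum = -12
Change 2: A[1] 10 -> 25, delta = 15, sum = 3

Answer: 3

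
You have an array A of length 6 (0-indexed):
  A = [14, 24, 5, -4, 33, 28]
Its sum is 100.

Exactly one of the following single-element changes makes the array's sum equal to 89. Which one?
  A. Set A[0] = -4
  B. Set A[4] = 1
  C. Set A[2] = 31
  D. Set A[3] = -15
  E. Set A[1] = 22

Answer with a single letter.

Option A: A[0] 14->-4, delta=-18, new_sum=100+(-18)=82
Option B: A[4] 33->1, delta=-32, new_sum=100+(-32)=68
Option C: A[2] 5->31, delta=26, new_sum=100+(26)=126
Option D: A[3] -4->-15, delta=-11, new_sum=100+(-11)=89 <-- matches target
Option E: A[1] 24->22, delta=-2, new_sum=100+(-2)=98

Answer: D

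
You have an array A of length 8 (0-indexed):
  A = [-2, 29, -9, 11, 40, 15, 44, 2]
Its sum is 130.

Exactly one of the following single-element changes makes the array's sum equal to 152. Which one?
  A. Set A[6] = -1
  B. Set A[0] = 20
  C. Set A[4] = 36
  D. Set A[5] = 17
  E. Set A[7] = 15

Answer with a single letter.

Option A: A[6] 44->-1, delta=-45, new_sum=130+(-45)=85
Option B: A[0] -2->20, delta=22, new_sum=130+(22)=152 <-- matches target
Option C: A[4] 40->36, delta=-4, new_sum=130+(-4)=126
Option D: A[5] 15->17, delta=2, new_sum=130+(2)=132
Option E: A[7] 2->15, delta=13, new_sum=130+(13)=143

Answer: B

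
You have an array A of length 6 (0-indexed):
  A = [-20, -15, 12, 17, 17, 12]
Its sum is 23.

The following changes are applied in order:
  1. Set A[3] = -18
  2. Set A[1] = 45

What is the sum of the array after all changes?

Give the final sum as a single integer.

Initial sum: 23
Change 1: A[3] 17 -> -18, delta = -35, sum = -12
Change 2: A[1] -15 -> 45, delta = 60, sum = 48

Answer: 48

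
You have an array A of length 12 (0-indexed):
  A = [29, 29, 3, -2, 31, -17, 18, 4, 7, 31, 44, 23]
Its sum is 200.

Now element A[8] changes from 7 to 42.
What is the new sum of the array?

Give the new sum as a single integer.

Old value at index 8: 7
New value at index 8: 42
Delta = 42 - 7 = 35
New sum = old_sum + delta = 200 + (35) = 235

Answer: 235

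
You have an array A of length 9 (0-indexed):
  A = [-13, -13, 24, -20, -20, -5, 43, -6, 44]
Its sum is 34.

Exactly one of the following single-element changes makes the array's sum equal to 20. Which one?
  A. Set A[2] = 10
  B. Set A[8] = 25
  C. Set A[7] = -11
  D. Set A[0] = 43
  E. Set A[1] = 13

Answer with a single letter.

Option A: A[2] 24->10, delta=-14, new_sum=34+(-14)=20 <-- matches target
Option B: A[8] 44->25, delta=-19, new_sum=34+(-19)=15
Option C: A[7] -6->-11, delta=-5, new_sum=34+(-5)=29
Option D: A[0] -13->43, delta=56, new_sum=34+(56)=90
Option E: A[1] -13->13, delta=26, new_sum=34+(26)=60

Answer: A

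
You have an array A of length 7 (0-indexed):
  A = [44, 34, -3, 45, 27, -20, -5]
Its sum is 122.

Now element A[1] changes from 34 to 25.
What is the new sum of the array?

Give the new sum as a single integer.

Answer: 113

Derivation:
Old value at index 1: 34
New value at index 1: 25
Delta = 25 - 34 = -9
New sum = old_sum + delta = 122 + (-9) = 113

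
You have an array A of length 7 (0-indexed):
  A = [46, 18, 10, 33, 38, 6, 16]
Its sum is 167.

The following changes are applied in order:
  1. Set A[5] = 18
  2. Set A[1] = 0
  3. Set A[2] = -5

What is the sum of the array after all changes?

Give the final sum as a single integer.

Answer: 146

Derivation:
Initial sum: 167
Change 1: A[5] 6 -> 18, delta = 12, sum = 179
Change 2: A[1] 18 -> 0, delta = -18, sum = 161
Change 3: A[2] 10 -> -5, delta = -15, sum = 146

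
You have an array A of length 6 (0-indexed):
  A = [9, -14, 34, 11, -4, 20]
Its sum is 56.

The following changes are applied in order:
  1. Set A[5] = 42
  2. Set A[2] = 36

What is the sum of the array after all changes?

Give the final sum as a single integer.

Answer: 80

Derivation:
Initial sum: 56
Change 1: A[5] 20 -> 42, delta = 22, sum = 78
Change 2: A[2] 34 -> 36, delta = 2, sum = 80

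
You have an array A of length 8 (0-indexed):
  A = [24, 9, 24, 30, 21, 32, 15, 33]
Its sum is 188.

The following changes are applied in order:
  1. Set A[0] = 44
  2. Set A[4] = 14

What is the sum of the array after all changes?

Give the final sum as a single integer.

Answer: 201

Derivation:
Initial sum: 188
Change 1: A[0] 24 -> 44, delta = 20, sum = 208
Change 2: A[4] 21 -> 14, delta = -7, sum = 201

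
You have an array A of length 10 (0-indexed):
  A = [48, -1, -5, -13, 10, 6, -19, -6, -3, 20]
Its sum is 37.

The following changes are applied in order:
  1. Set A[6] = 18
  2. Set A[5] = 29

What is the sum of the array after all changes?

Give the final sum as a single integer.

Initial sum: 37
Change 1: A[6] -19 -> 18, delta = 37, sum = 74
Change 2: A[5] 6 -> 29, delta = 23, sum = 97

Answer: 97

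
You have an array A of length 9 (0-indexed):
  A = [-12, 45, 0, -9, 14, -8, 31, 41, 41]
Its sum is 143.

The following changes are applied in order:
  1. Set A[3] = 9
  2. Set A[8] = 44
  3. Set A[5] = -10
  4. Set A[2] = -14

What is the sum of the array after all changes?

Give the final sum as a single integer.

Answer: 148

Derivation:
Initial sum: 143
Change 1: A[3] -9 -> 9, delta = 18, sum = 161
Change 2: A[8] 41 -> 44, delta = 3, sum = 164
Change 3: A[5] -8 -> -10, delta = -2, sum = 162
Change 4: A[2] 0 -> -14, delta = -14, sum = 148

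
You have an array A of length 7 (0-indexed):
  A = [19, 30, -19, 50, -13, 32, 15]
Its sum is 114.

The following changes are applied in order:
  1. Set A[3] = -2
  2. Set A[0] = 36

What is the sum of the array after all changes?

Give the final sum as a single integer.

Answer: 79

Derivation:
Initial sum: 114
Change 1: A[3] 50 -> -2, delta = -52, sum = 62
Change 2: A[0] 19 -> 36, delta = 17, sum = 79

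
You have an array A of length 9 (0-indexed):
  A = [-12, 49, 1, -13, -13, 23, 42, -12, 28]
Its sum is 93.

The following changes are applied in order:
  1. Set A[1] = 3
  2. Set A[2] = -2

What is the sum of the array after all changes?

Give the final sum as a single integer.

Initial sum: 93
Change 1: A[1] 49 -> 3, delta = -46, sum = 47
Change 2: A[2] 1 -> -2, delta = -3, sum = 44

Answer: 44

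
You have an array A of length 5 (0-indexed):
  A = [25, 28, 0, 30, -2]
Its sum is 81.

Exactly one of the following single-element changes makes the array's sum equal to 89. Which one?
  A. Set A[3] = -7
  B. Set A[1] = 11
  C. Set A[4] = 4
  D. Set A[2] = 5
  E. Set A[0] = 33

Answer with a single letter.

Answer: E

Derivation:
Option A: A[3] 30->-7, delta=-37, new_sum=81+(-37)=44
Option B: A[1] 28->11, delta=-17, new_sum=81+(-17)=64
Option C: A[4] -2->4, delta=6, new_sum=81+(6)=87
Option D: A[2] 0->5, delta=5, new_sum=81+(5)=86
Option E: A[0] 25->33, delta=8, new_sum=81+(8)=89 <-- matches target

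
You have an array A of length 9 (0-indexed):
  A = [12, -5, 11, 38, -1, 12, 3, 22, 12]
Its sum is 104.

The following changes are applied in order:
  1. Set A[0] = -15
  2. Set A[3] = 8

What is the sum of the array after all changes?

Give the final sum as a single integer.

Initial sum: 104
Change 1: A[0] 12 -> -15, delta = -27, sum = 77
Change 2: A[3] 38 -> 8, delta = -30, sum = 47

Answer: 47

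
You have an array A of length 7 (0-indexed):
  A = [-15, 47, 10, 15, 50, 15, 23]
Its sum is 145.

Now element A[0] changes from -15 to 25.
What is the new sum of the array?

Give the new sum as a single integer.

Old value at index 0: -15
New value at index 0: 25
Delta = 25 - -15 = 40
New sum = old_sum + delta = 145 + (40) = 185

Answer: 185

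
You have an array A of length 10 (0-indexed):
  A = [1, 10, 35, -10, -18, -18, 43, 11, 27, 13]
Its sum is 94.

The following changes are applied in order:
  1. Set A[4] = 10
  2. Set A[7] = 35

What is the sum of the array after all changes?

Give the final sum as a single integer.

Initial sum: 94
Change 1: A[4] -18 -> 10, delta = 28, sum = 122
Change 2: A[7] 11 -> 35, delta = 24, sum = 146

Answer: 146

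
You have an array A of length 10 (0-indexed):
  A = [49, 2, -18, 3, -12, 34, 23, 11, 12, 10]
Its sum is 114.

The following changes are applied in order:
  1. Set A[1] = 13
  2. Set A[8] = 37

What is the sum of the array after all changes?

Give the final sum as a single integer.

Answer: 150

Derivation:
Initial sum: 114
Change 1: A[1] 2 -> 13, delta = 11, sum = 125
Change 2: A[8] 12 -> 37, delta = 25, sum = 150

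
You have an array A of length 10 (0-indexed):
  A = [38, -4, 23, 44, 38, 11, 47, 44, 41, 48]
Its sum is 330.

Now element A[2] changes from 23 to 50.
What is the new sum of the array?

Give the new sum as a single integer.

Old value at index 2: 23
New value at index 2: 50
Delta = 50 - 23 = 27
New sum = old_sum + delta = 330 + (27) = 357

Answer: 357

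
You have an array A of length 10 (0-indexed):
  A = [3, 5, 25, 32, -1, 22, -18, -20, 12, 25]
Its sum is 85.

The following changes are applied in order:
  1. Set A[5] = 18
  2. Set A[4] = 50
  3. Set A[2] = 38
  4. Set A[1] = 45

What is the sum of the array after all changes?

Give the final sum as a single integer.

Initial sum: 85
Change 1: A[5] 22 -> 18, delta = -4, sum = 81
Change 2: A[4] -1 -> 50, delta = 51, sum = 132
Change 3: A[2] 25 -> 38, delta = 13, sum = 145
Change 4: A[1] 5 -> 45, delta = 40, sum = 185

Answer: 185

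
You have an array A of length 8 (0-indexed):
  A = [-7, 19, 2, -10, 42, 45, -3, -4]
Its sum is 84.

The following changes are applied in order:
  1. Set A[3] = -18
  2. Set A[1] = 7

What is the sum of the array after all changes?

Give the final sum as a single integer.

Initial sum: 84
Change 1: A[3] -10 -> -18, delta = -8, sum = 76
Change 2: A[1] 19 -> 7, delta = -12, sum = 64

Answer: 64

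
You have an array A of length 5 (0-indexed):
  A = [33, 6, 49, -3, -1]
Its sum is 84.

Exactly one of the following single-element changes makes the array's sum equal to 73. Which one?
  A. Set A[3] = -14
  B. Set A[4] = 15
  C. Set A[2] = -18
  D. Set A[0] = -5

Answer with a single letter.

Answer: A

Derivation:
Option A: A[3] -3->-14, delta=-11, new_sum=84+(-11)=73 <-- matches target
Option B: A[4] -1->15, delta=16, new_sum=84+(16)=100
Option C: A[2] 49->-18, delta=-67, new_sum=84+(-67)=17
Option D: A[0] 33->-5, delta=-38, new_sum=84+(-38)=46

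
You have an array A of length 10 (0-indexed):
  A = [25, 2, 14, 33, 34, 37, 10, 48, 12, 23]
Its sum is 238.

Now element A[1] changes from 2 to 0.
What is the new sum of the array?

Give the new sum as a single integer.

Answer: 236

Derivation:
Old value at index 1: 2
New value at index 1: 0
Delta = 0 - 2 = -2
New sum = old_sum + delta = 238 + (-2) = 236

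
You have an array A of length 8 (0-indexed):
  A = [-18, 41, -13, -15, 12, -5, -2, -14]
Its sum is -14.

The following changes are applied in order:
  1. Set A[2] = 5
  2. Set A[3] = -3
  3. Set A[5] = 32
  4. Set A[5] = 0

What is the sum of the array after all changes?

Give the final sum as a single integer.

Initial sum: -14
Change 1: A[2] -13 -> 5, delta = 18, sum = 4
Change 2: A[3] -15 -> -3, delta = 12, sum = 16
Change 3: A[5] -5 -> 32, delta = 37, sum = 53
Change 4: A[5] 32 -> 0, delta = -32, sum = 21

Answer: 21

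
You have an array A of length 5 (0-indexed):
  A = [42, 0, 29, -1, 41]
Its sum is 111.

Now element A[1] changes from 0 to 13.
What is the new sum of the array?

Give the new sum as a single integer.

Answer: 124

Derivation:
Old value at index 1: 0
New value at index 1: 13
Delta = 13 - 0 = 13
New sum = old_sum + delta = 111 + (13) = 124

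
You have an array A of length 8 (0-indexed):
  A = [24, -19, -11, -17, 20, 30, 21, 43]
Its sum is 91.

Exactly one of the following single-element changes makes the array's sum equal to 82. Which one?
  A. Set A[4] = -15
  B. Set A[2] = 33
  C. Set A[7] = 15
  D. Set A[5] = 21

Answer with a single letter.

Answer: D

Derivation:
Option A: A[4] 20->-15, delta=-35, new_sum=91+(-35)=56
Option B: A[2] -11->33, delta=44, new_sum=91+(44)=135
Option C: A[7] 43->15, delta=-28, new_sum=91+(-28)=63
Option D: A[5] 30->21, delta=-9, new_sum=91+(-9)=82 <-- matches target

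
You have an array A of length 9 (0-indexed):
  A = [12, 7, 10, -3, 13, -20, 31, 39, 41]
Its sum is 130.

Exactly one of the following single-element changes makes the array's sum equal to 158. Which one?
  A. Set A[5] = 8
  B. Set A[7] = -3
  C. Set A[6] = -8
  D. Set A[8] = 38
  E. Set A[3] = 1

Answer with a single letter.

Answer: A

Derivation:
Option A: A[5] -20->8, delta=28, new_sum=130+(28)=158 <-- matches target
Option B: A[7] 39->-3, delta=-42, new_sum=130+(-42)=88
Option C: A[6] 31->-8, delta=-39, new_sum=130+(-39)=91
Option D: A[8] 41->38, delta=-3, new_sum=130+(-3)=127
Option E: A[3] -3->1, delta=4, new_sum=130+(4)=134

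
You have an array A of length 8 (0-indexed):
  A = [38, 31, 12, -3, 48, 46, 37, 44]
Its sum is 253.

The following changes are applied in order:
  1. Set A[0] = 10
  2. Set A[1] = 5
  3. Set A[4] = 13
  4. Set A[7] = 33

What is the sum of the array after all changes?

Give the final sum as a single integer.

Answer: 153

Derivation:
Initial sum: 253
Change 1: A[0] 38 -> 10, delta = -28, sum = 225
Change 2: A[1] 31 -> 5, delta = -26, sum = 199
Change 3: A[4] 48 -> 13, delta = -35, sum = 164
Change 4: A[7] 44 -> 33, delta = -11, sum = 153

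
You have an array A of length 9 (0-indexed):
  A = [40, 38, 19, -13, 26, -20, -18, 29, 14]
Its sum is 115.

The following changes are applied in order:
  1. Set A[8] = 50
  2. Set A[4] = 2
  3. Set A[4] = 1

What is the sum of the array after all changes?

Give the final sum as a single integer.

Initial sum: 115
Change 1: A[8] 14 -> 50, delta = 36, sum = 151
Change 2: A[4] 26 -> 2, delta = -24, sum = 127
Change 3: A[4] 2 -> 1, delta = -1, sum = 126

Answer: 126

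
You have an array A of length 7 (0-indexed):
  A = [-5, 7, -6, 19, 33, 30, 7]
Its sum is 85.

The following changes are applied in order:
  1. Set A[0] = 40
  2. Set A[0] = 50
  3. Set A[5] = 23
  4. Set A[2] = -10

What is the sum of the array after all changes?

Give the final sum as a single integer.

Initial sum: 85
Change 1: A[0] -5 -> 40, delta = 45, sum = 130
Change 2: A[0] 40 -> 50, delta = 10, sum = 140
Change 3: A[5] 30 -> 23, delta = -7, sum = 133
Change 4: A[2] -6 -> -10, delta = -4, sum = 129

Answer: 129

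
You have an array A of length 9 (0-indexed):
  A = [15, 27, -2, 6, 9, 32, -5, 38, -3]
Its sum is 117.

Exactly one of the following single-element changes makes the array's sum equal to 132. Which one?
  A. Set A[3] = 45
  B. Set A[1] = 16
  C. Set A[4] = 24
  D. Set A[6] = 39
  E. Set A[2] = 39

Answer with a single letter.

Answer: C

Derivation:
Option A: A[3] 6->45, delta=39, new_sum=117+(39)=156
Option B: A[1] 27->16, delta=-11, new_sum=117+(-11)=106
Option C: A[4] 9->24, delta=15, new_sum=117+(15)=132 <-- matches target
Option D: A[6] -5->39, delta=44, new_sum=117+(44)=161
Option E: A[2] -2->39, delta=41, new_sum=117+(41)=158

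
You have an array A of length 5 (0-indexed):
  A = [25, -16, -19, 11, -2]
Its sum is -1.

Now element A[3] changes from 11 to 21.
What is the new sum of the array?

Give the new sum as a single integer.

Old value at index 3: 11
New value at index 3: 21
Delta = 21 - 11 = 10
New sum = old_sum + delta = -1 + (10) = 9

Answer: 9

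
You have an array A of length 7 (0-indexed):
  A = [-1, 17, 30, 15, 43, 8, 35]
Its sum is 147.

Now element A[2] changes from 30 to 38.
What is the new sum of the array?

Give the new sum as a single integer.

Old value at index 2: 30
New value at index 2: 38
Delta = 38 - 30 = 8
New sum = old_sum + delta = 147 + (8) = 155

Answer: 155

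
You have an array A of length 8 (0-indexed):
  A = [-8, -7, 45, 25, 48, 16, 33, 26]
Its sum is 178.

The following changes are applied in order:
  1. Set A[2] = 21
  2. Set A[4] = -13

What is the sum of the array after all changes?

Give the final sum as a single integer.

Answer: 93

Derivation:
Initial sum: 178
Change 1: A[2] 45 -> 21, delta = -24, sum = 154
Change 2: A[4] 48 -> -13, delta = -61, sum = 93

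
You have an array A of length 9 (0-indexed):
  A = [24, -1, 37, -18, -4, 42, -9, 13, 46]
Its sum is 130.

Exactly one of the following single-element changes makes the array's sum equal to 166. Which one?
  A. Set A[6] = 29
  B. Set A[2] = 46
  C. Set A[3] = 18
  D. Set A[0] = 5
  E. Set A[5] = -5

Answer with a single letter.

Answer: C

Derivation:
Option A: A[6] -9->29, delta=38, new_sum=130+(38)=168
Option B: A[2] 37->46, delta=9, new_sum=130+(9)=139
Option C: A[3] -18->18, delta=36, new_sum=130+(36)=166 <-- matches target
Option D: A[0] 24->5, delta=-19, new_sum=130+(-19)=111
Option E: A[5] 42->-5, delta=-47, new_sum=130+(-47)=83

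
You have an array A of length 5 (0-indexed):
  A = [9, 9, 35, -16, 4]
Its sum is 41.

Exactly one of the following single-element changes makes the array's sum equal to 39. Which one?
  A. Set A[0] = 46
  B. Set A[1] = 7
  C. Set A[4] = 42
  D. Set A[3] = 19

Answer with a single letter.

Answer: B

Derivation:
Option A: A[0] 9->46, delta=37, new_sum=41+(37)=78
Option B: A[1] 9->7, delta=-2, new_sum=41+(-2)=39 <-- matches target
Option C: A[4] 4->42, delta=38, new_sum=41+(38)=79
Option D: A[3] -16->19, delta=35, new_sum=41+(35)=76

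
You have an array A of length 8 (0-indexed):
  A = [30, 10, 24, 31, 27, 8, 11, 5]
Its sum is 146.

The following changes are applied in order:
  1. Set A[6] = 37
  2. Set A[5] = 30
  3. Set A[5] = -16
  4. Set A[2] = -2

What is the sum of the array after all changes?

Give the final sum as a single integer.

Answer: 122

Derivation:
Initial sum: 146
Change 1: A[6] 11 -> 37, delta = 26, sum = 172
Change 2: A[5] 8 -> 30, delta = 22, sum = 194
Change 3: A[5] 30 -> -16, delta = -46, sum = 148
Change 4: A[2] 24 -> -2, delta = -26, sum = 122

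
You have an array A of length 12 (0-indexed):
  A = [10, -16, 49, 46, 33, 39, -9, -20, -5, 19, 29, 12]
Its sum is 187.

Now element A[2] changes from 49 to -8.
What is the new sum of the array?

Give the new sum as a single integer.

Answer: 130

Derivation:
Old value at index 2: 49
New value at index 2: -8
Delta = -8 - 49 = -57
New sum = old_sum + delta = 187 + (-57) = 130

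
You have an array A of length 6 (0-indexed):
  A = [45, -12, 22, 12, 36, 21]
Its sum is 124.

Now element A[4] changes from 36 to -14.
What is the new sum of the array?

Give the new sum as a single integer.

Answer: 74

Derivation:
Old value at index 4: 36
New value at index 4: -14
Delta = -14 - 36 = -50
New sum = old_sum + delta = 124 + (-50) = 74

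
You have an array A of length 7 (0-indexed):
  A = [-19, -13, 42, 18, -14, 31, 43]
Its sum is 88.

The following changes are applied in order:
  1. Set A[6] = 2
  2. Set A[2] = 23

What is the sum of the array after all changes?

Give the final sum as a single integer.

Answer: 28

Derivation:
Initial sum: 88
Change 1: A[6] 43 -> 2, delta = -41, sum = 47
Change 2: A[2] 42 -> 23, delta = -19, sum = 28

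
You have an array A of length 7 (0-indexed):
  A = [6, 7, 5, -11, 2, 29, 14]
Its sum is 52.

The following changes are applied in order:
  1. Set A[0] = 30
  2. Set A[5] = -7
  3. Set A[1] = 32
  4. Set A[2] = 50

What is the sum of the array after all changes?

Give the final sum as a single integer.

Initial sum: 52
Change 1: A[0] 6 -> 30, delta = 24, sum = 76
Change 2: A[5] 29 -> -7, delta = -36, sum = 40
Change 3: A[1] 7 -> 32, delta = 25, sum = 65
Change 4: A[2] 5 -> 50, delta = 45, sum = 110

Answer: 110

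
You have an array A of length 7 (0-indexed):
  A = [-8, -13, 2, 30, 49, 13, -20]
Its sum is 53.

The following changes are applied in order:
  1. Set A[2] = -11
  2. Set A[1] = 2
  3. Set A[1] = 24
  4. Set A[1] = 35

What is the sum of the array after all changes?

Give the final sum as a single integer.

Initial sum: 53
Change 1: A[2] 2 -> -11, delta = -13, sum = 40
Change 2: A[1] -13 -> 2, delta = 15, sum = 55
Change 3: A[1] 2 -> 24, delta = 22, sum = 77
Change 4: A[1] 24 -> 35, delta = 11, sum = 88

Answer: 88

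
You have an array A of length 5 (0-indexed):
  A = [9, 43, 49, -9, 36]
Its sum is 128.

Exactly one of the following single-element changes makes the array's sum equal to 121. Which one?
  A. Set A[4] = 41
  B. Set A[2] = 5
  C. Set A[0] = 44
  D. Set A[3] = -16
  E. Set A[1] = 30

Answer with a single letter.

Option A: A[4] 36->41, delta=5, new_sum=128+(5)=133
Option B: A[2] 49->5, delta=-44, new_sum=128+(-44)=84
Option C: A[0] 9->44, delta=35, new_sum=128+(35)=163
Option D: A[3] -9->-16, delta=-7, new_sum=128+(-7)=121 <-- matches target
Option E: A[1] 43->30, delta=-13, new_sum=128+(-13)=115

Answer: D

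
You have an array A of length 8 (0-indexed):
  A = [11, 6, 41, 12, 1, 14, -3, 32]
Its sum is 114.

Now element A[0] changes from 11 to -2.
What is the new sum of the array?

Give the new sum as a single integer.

Old value at index 0: 11
New value at index 0: -2
Delta = -2 - 11 = -13
New sum = old_sum + delta = 114 + (-13) = 101

Answer: 101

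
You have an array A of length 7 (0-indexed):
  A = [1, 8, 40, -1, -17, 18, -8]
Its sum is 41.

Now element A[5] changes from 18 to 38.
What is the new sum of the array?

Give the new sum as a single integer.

Old value at index 5: 18
New value at index 5: 38
Delta = 38 - 18 = 20
New sum = old_sum + delta = 41 + (20) = 61

Answer: 61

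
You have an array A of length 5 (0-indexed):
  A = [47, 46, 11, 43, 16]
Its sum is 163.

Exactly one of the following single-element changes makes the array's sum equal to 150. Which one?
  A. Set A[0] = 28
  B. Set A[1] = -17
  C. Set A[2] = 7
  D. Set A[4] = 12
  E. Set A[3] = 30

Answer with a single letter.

Answer: E

Derivation:
Option A: A[0] 47->28, delta=-19, new_sum=163+(-19)=144
Option B: A[1] 46->-17, delta=-63, new_sum=163+(-63)=100
Option C: A[2] 11->7, delta=-4, new_sum=163+(-4)=159
Option D: A[4] 16->12, delta=-4, new_sum=163+(-4)=159
Option E: A[3] 43->30, delta=-13, new_sum=163+(-13)=150 <-- matches target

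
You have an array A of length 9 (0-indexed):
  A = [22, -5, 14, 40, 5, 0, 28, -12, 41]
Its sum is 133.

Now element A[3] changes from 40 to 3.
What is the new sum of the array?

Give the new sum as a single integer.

Answer: 96

Derivation:
Old value at index 3: 40
New value at index 3: 3
Delta = 3 - 40 = -37
New sum = old_sum + delta = 133 + (-37) = 96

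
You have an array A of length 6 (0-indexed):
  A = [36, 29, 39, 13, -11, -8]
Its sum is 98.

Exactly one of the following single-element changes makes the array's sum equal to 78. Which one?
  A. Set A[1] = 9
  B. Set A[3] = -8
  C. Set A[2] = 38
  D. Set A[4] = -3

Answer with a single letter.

Answer: A

Derivation:
Option A: A[1] 29->9, delta=-20, new_sum=98+(-20)=78 <-- matches target
Option B: A[3] 13->-8, delta=-21, new_sum=98+(-21)=77
Option C: A[2] 39->38, delta=-1, new_sum=98+(-1)=97
Option D: A[4] -11->-3, delta=8, new_sum=98+(8)=106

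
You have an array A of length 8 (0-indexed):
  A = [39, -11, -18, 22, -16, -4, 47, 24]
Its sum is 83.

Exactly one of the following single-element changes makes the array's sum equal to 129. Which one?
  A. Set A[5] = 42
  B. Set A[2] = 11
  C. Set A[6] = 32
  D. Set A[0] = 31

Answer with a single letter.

Option A: A[5] -4->42, delta=46, new_sum=83+(46)=129 <-- matches target
Option B: A[2] -18->11, delta=29, new_sum=83+(29)=112
Option C: A[6] 47->32, delta=-15, new_sum=83+(-15)=68
Option D: A[0] 39->31, delta=-8, new_sum=83+(-8)=75

Answer: A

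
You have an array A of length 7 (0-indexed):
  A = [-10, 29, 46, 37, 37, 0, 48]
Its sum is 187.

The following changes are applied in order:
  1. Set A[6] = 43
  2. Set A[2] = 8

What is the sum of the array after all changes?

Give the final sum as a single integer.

Initial sum: 187
Change 1: A[6] 48 -> 43, delta = -5, sum = 182
Change 2: A[2] 46 -> 8, delta = -38, sum = 144

Answer: 144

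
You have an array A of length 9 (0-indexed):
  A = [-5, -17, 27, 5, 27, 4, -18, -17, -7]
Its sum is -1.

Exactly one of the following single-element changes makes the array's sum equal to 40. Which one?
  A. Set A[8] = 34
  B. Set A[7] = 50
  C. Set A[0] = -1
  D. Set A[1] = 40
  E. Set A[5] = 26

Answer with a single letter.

Answer: A

Derivation:
Option A: A[8] -7->34, delta=41, new_sum=-1+(41)=40 <-- matches target
Option B: A[7] -17->50, delta=67, new_sum=-1+(67)=66
Option C: A[0] -5->-1, delta=4, new_sum=-1+(4)=3
Option D: A[1] -17->40, delta=57, new_sum=-1+(57)=56
Option E: A[5] 4->26, delta=22, new_sum=-1+(22)=21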